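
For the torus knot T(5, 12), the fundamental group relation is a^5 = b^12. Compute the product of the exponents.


The relation is a^5 = b^12.
Product of exponents = 5 * 12
= 60

60


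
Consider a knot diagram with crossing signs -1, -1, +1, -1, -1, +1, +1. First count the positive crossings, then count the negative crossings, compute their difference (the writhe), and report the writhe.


Step 1: Count positive crossings (+1).
Positive crossings: 3
Step 2: Count negative crossings (-1).
Negative crossings: 4
Step 3: Writhe = (positive) - (negative)
w = 3 - 4 = -1
Step 4: |w| = 1, and w is negative

-1


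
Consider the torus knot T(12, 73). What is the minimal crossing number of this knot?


For a torus knot T(p, q) with gcd(p,q)=1,
the crossing number is min(p*(q-1), q*(p-1)).
p*(q-1) = 12*72 = 864
q*(p-1) = 73*11 = 803
min(864, 803) = 803

803


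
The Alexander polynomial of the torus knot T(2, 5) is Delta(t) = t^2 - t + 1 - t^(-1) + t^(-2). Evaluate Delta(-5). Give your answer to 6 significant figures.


Substituting t = -5 into Delta(t) = t^2 - t + 1 - t^(-1) + t^(-2):
Term values: (25) + (5) + (1) + (0.2) + (0.04)
Sum = 31.24
Rounded to 6 significant figures: 31.24

31.24


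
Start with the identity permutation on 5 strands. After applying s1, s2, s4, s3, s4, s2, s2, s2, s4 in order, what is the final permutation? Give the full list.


Starting with identity [1, 2, 3, 4, 5].
Apply generators in sequence:
  After s1: [2, 1, 3, 4, 5]
  After s2: [2, 3, 1, 4, 5]
  After s4: [2, 3, 1, 5, 4]
  After s3: [2, 3, 5, 1, 4]
  After s4: [2, 3, 5, 4, 1]
  After s2: [2, 5, 3, 4, 1]
  After s2: [2, 3, 5, 4, 1]
  After s2: [2, 5, 3, 4, 1]
  After s4: [2, 5, 3, 1, 4]
Final permutation: [2, 5, 3, 1, 4]

[2, 5, 3, 1, 4]


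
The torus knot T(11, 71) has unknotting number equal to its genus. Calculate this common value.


For a torus knot T(p,q), both the unknotting number and genus equal (p-1)(q-1)/2.
= (11-1)(71-1)/2
= 10*70/2
= 700/2 = 350

350


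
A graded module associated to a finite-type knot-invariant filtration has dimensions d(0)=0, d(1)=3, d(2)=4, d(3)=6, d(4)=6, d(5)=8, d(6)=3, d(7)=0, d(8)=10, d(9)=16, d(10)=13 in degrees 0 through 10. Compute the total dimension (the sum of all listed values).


Total dimension = d(0) + d(1) + ... + d(10)
= 0 + 3 + 4 + 6 + 6 + 8 + 3 + 0 + 10 + 16 + 13
= 69

69


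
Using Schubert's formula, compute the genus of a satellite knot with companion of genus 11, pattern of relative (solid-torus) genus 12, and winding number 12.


Schubert: g(satellite) = g_rel(pattern) + |winding| * g(companion),
where g_rel(pattern) is the genus of the pattern relative to the solid torus.
= 12 + 12 * 11
= 12 + 132 = 144

144


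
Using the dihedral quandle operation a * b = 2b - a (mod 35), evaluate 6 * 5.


6 * 5 = 2*5 - 6 mod 35
= 10 - 6 mod 35
= 4 mod 35 = 4

4


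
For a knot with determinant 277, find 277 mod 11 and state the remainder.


Step 1: A knot is p-colorable if and only if p divides its determinant.
Step 2: Compute 277 mod 11.
277 = 25 * 11 + 2
Step 3: 277 mod 11 = 2
Step 4: The knot is 11-colorable: no

2


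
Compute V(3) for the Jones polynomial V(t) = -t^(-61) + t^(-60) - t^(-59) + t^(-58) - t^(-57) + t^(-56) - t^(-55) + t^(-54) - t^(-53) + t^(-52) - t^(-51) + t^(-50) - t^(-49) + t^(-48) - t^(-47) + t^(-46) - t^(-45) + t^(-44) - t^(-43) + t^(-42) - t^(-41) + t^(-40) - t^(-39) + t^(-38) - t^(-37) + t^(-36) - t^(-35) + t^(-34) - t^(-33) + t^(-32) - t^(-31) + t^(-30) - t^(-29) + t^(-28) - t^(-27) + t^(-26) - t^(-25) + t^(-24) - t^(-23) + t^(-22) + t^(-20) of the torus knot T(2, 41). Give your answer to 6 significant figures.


Substituting t = 3 into V(t) = -t^(-61) + t^(-60) - t^(-59) + t^(-58) - t^(-57) + t^(-56) - t^(-55) + t^(-54) - t^(-53) + t^(-52) - t^(-51) + t^(-50) - t^(-49) + t^(-48) - t^(-47) + t^(-46) - t^(-45) + t^(-44) - t^(-43) + t^(-42) - t^(-41) + t^(-40) - t^(-39) + t^(-38) - t^(-37) + t^(-36) - t^(-35) + t^(-34) - t^(-33) + t^(-32) - t^(-31) + t^(-30) - t^(-29) + t^(-28) - t^(-27) + t^(-26) - t^(-25) + t^(-24) - t^(-23) + t^(-22) + t^(-20):
  (-)t^(-61) = -7.86327e-30
  (+)t^(-60) = 2.35898e-29
  (-)t^(-59) = -7.07695e-29
  (+)t^(-58) = 2.12308e-28
  (-)t^(-57) = -6.36925e-28
  (+)t^(-56) = 1.91078e-27
  (-)t^(-55) = -5.73233e-27
  (+)t^(-54) = 1.7197e-26
  (-)t^(-53) = -5.15909e-26
  (+)t^(-52) = 1.54773e-25
  (-)t^(-51) = -4.64319e-25
  (+)t^(-50) = 1.39296e-24
  (-)t^(-49) = -4.17887e-24
  (+)t^(-48) = 1.25366e-23
  (-)t^(-47) = -3.76098e-23
  (+)t^(-46) = 1.12829e-22
  (-)t^(-45) = -3.38488e-22
  (+)t^(-44) = 1.01546e-21
  (-)t^(-43) = -3.04639e-21
  (+)t^(-42) = 9.13918e-21
  (-)t^(-41) = -2.74175e-20
  (+)t^(-40) = 8.22526e-20
  (-)t^(-39) = -2.46758e-19
  (+)t^(-38) = 7.40274e-19
  (-)t^(-37) = -2.22082e-18
  (+)t^(-36) = 6.66246e-18
  (-)t^(-35) = -1.99874e-17
  (+)t^(-34) = 5.99622e-17
  (-)t^(-33) = -1.79887e-16
  (+)t^(-32) = 5.3966e-16
  (-)t^(-31) = -1.61898e-15
  (+)t^(-30) = 4.85694e-15
  (-)t^(-29) = -1.45708e-14
  (+)t^(-28) = 4.37124e-14
  (-)t^(-27) = -1.31137e-13
  (+)t^(-26) = 3.93412e-13
  (-)t^(-25) = -1.18024e-12
  (+)t^(-24) = 3.54071e-12
  (-)t^(-23) = -1.06221e-11
  (+)t^(-22) = 3.18664e-11
  (+)t^(-20) = 2.86797e-10
Sum = (-7.86327e-30) + (2.35898e-29) + (-7.07695e-29) + (2.12308e-28) + (-6.36925e-28) + (1.91078e-27) + (-5.73233e-27) + (1.7197e-26) + (-5.15909e-26) + (1.54773e-25) + (-4.64319e-25) + (1.39296e-24) + (-4.17887e-24) + (1.25366e-23) + (-3.76098e-23) + (1.12829e-22) + (-3.38488e-22) + (1.01546e-21) + (-3.04639e-21) + (9.13918e-21) + (-2.74175e-20) + (8.22526e-20) + (-2.46758e-19) + (7.40274e-19) + (-2.22082e-18) + (6.66246e-18) + (-1.99874e-17) + (5.99622e-17) + (-1.79887e-16) + (5.3966e-16) + (-1.61898e-15) + (4.85694e-15) + (-1.45708e-14) + (4.37124e-14) + (-1.31137e-13) + (3.93412e-13) + (-1.18024e-12) + (3.54071e-12) + (-1.06221e-11) + (3.18664e-11) + (2.86797e-10)
= 3.106969657e-10
Rounded to 6 significant figures: 3.10697e-10

3.10697e-10


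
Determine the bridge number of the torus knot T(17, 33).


The bridge number of T(p,q) is min(p,q).
min(17, 33) = 17

17


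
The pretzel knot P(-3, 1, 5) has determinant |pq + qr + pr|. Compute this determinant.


Step 1: Compute pq + qr + pr.
pq = (-3)*1 = -3
qr = 1*5 = 5
pr = (-3)*5 = -15
pq + qr + pr = -3 + 5 + (-15) = -13
Step 2: Take absolute value.
det(P(-3,1,5)) = |-13| = 13

13


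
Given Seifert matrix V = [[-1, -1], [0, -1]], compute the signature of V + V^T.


Step 1: V + V^T = [[-2, -1], [-1, -2]]
Step 2: trace = -4, det = 3
Step 3: Discriminant = (-4)^2 - 4*3 = 4
Step 4: Eigenvalues: -1, -3
Step 5: Signature = (# positive eigenvalues) - (# negative eigenvalues) = -2

-2


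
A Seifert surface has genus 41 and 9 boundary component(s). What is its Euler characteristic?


chi = 2 - 2g - b
= 2 - 2*41 - 9
= 2 - 82 - 9 = -89

-89


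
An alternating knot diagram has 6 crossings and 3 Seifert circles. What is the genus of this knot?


For alternating knots, g = (c - s + 1)/2.
= (6 - 3 + 1)/2
= 4/2 = 2

2


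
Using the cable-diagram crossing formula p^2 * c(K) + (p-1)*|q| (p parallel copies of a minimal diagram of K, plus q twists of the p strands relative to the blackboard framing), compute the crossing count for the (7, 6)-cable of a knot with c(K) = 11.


Step 1: Each of the c(K) crossings of the companion diagram becomes p*p = p^2 crossings among the p parallel strands, and each of the |q| twists s_1 s_2 ... s_(p-1) adds (p-1) crossings.
  Crossings = p^2 * c(K) + (p-1)*|q|
Step 2: = 7^2 * 11 + (7-1)*6
Step 3: = 49*11 + 6*6
Step 4: = 539 + 36 = 575

575


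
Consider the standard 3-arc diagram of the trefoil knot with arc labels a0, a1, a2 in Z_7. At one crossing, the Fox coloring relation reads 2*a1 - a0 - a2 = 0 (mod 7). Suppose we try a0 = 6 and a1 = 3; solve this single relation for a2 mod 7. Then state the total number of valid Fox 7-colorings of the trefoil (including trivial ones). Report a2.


Step 1: Apply the given crossing relation 2*a1 - a0 - a2 = 0 (mod 7).
  a2 = 2*a1 - a0 mod 7
  a2 = 2*3 - 6 mod 7
  a2 = 6 - 6 mod 7
  a2 = 0 mod 7 = 0
Step 2: The trefoil has determinant 3.
  Number of Fox p-colorings (p prime) is p^2 if p = 3, else p.
  Since 7 does not divide 3, only trivial (constant) colorings exist.
  (So the trial a0 = 6, a1 = 3 with a0 != a1 does NOT extend to a valid coloring of the whole trefoil: the other two crossing relations require 3*(a1 - a0) = 0 (mod 7), which fails.)
  Total colorings = 7
Step 3: a2 = 0, total Fox 7-colorings = 7

0


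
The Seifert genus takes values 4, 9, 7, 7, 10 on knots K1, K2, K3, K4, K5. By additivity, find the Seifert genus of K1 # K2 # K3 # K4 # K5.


The Seifert genus is additive under connected sum.
Seifert genus(K1 # K2 # K3 # K4 # K5) = (4) + (9) + (7) + (7) + (10)
= 37

37


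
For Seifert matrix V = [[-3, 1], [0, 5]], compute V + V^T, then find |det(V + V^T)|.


Step 1: Form V + V^T where V = [[-3, 1], [0, 5]]
  V^T = [[-3, 0], [1, 5]]
  V + V^T = [[-6, 1], [1, 10]]
Step 2: det(V + V^T) = (-6)*10 - 1*1
  = -60 - 1 = -61
Step 3: Knot determinant = |det(V + V^T)| = |-61| = 61

61


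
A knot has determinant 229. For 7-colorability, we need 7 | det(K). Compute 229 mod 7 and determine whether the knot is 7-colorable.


Step 1: A knot is p-colorable if and only if p divides its determinant.
Step 2: Compute 229 mod 7.
229 = 32 * 7 + 5
Step 3: 229 mod 7 = 5
Step 4: The knot is 7-colorable: no

5


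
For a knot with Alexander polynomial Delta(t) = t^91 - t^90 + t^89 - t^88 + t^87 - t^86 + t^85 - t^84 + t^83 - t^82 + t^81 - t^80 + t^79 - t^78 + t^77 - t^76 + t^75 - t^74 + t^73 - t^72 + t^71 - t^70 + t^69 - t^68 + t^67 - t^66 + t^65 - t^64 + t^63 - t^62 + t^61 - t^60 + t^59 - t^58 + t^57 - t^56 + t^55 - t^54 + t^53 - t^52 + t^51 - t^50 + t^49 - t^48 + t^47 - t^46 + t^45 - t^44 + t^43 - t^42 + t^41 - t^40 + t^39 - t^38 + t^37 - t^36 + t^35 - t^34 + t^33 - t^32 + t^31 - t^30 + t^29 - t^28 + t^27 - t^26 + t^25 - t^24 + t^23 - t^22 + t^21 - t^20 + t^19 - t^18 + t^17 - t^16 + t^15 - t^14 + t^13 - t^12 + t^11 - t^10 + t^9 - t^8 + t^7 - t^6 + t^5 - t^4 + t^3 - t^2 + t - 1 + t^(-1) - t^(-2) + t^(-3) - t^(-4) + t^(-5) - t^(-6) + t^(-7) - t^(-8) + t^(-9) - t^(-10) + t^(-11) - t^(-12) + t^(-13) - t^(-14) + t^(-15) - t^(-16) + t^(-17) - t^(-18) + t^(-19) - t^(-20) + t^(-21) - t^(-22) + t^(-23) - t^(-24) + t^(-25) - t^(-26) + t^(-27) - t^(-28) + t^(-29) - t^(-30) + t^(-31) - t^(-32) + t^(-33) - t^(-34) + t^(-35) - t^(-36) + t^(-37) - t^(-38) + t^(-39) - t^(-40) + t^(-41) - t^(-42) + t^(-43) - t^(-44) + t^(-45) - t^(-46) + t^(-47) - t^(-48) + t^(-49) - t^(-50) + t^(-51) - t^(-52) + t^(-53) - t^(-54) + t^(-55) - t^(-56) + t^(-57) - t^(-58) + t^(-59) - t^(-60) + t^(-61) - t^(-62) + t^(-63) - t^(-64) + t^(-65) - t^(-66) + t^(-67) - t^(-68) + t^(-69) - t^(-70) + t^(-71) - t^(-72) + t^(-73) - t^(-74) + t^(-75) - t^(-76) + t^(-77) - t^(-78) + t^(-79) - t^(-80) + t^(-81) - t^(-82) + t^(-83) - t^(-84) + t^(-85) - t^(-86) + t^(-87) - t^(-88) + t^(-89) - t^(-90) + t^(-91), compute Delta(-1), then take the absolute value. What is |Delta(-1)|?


Step 1: The polynomial has 183 terms with alternating signs, exponents from 91 down to -91.
Step 2: Substitute t = -1. The i-th term has coefficient (-1)^i and exponent (m-i),
  so its value is (-1)^i * (-1)^(m-i) = (-1)^m = -1 for every i.
Step 3: All 183 terms equal -1, so Delta(-1) = 183 * (-1) = -183
Step 4: |Delta(-1)| = 183

183


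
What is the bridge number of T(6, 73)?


The bridge number of T(p,q) is min(p,q).
min(6, 73) = 6

6


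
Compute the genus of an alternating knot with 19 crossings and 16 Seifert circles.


For alternating knots, g = (c - s + 1)/2.
= (19 - 16 + 1)/2
= 4/2 = 2

2


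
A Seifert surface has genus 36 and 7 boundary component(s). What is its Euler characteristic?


chi = 2 - 2g - b
= 2 - 2*36 - 7
= 2 - 72 - 7 = -77

-77


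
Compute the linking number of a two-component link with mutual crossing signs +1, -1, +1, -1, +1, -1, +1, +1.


Step 1: Count positive crossings: 5
Step 2: Count negative crossings: 3
Step 3: Sum of signs = 5 - 3 = 2
Step 4: Linking number = sum/2 = 2/2 = 1

1


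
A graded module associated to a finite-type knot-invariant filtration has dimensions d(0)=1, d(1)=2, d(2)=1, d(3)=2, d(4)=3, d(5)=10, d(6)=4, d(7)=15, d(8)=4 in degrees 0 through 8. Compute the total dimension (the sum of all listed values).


Total dimension = d(0) + d(1) + ... + d(8)
= 1 + 2 + 1 + 2 + 3 + 10 + 4 + 15 + 4
= 42

42


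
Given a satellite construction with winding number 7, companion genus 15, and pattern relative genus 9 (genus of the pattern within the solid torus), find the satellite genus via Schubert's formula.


Schubert: g(satellite) = g_rel(pattern) + |winding| * g(companion),
where g_rel(pattern) is the genus of the pattern relative to the solid torus.
= 9 + 7 * 15
= 9 + 105 = 114

114


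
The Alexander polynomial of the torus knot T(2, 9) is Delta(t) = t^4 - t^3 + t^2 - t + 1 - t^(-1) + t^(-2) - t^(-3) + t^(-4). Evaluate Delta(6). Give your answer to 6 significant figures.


Substituting t = 6 into Delta(t) = t^4 - t^3 + t^2 - t + 1 - t^(-1) + t^(-2) - t^(-3) + t^(-4):
Term values: (1296) + (-216) + (36) + (-6) + (1) + (-0.166667) + (0.0277778) + (-0.00462963) + (0.000771605)
Sum = 1110.857253
Rounded to 6 significant figures: 1110.86

1110.86


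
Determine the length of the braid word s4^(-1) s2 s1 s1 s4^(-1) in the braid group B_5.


The word length counts the number of generators (including inverses).
Listing each generator: s4^(-1), s2, s1, s1, s4^(-1)
There are 5 generators in this braid word.

5


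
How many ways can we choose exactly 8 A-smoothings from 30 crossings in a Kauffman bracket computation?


We choose which 8 of 30 crossings get A-smoothings.
C(30, 8) = 30! / (8! * 22!)
= 5852925

5852925


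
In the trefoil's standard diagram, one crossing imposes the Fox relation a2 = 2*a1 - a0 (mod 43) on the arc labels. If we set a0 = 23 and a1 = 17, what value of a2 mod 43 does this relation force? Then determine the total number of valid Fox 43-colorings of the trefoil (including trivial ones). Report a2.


Step 1: Apply the given crossing relation 2*a1 - a0 - a2 = 0 (mod 43).
  a2 = 2*a1 - a0 mod 43
  a2 = 2*17 - 23 mod 43
  a2 = 34 - 23 mod 43
  a2 = 11 mod 43 = 11
Step 2: The trefoil has determinant 3.
  Number of Fox p-colorings (p prime) is p^2 if p = 3, else p.
  Since 43 does not divide 3, only trivial (constant) colorings exist.
  (So the trial a0 = 23, a1 = 17 with a0 != a1 does NOT extend to a valid coloring of the whole trefoil: the other two crossing relations require 3*(a1 - a0) = 0 (mod 43), which fails.)
  Total colorings = 43
Step 3: a2 = 11, total Fox 43-colorings = 43

11


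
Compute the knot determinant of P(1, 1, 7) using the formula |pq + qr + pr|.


Step 1: Compute pq + qr + pr.
pq = 1*1 = 1
qr = 1*7 = 7
pr = 1*7 = 7
pq + qr + pr = 1 + 7 + 7 = 15
Step 2: Take absolute value.
det(P(1,1,7)) = |15| = 15

15


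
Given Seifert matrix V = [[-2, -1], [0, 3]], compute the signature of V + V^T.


Step 1: V + V^T = [[-4, -1], [-1, 6]]
Step 2: trace = 2, det = -25
Step 3: Discriminant = 2^2 - 4*(-25) = 104
Step 4: Eigenvalues: 6.09902, -4.09902
Step 5: Signature = (# positive eigenvalues) - (# negative eigenvalues) = 0

0


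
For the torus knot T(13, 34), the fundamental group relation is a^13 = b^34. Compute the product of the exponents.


The relation is a^13 = b^34.
Product of exponents = 13 * 34
= 442

442


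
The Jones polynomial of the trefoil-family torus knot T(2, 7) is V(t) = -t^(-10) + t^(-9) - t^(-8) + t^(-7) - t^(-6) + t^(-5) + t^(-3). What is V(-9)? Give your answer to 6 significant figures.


Substituting t = -9 into V(t) = -t^(-10) + t^(-9) - t^(-8) + t^(-7) - t^(-6) + t^(-5) + t^(-3):
  (-)t^(-10) = -2.86797e-10
  (+)t^(-9) = -2.58117e-09
  (-)t^(-8) = -2.32306e-08
  (+)t^(-7) = -2.09075e-07
  (-)t^(-6) = -1.88168e-06
  (+)t^(-5) = -1.69351e-05
  (+)t^(-3) = -0.00137174
Sum = (-2.86797e-10) + (-2.58117e-09) + (-2.32306e-08) + (-2.09075e-07) + (-1.88168e-06) + (-1.69351e-05) + (-0.00137174)
= -0.00139079405
Rounded to 6 significant figures: -0.00139079

-0.00139079


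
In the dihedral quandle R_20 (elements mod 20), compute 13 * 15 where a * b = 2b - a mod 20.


13 * 15 = 2*15 - 13 mod 20
= 30 - 13 mod 20
= 17 mod 20 = 17

17


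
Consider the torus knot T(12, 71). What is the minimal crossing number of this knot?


For a torus knot T(p, q) with gcd(p,q)=1,
the crossing number is min(p*(q-1), q*(p-1)).
p*(q-1) = 12*70 = 840
q*(p-1) = 71*11 = 781
min(840, 781) = 781

781


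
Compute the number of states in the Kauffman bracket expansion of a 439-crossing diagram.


Each crossing contributes 2 choices (A-smoothing or B-smoothing).
Total states = 2^439 = 1419606883389857208104148062281258856159455782592418086487285545274686109596480318996466895925319463985864300012238628776434768805888

1419606883389857208104148062281258856159455782592418086487285545274686109596480318996466895925319463985864300012238628776434768805888


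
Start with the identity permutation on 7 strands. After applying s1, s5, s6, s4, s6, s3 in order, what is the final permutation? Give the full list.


Starting with identity [1, 2, 3, 4, 5, 6, 7].
Apply generators in sequence:
  After s1: [2, 1, 3, 4, 5, 6, 7]
  After s5: [2, 1, 3, 4, 6, 5, 7]
  After s6: [2, 1, 3, 4, 6, 7, 5]
  After s4: [2, 1, 3, 6, 4, 7, 5]
  After s6: [2, 1, 3, 6, 4, 5, 7]
  After s3: [2, 1, 6, 3, 4, 5, 7]
Final permutation: [2, 1, 6, 3, 4, 5, 7]

[2, 1, 6, 3, 4, 5, 7]


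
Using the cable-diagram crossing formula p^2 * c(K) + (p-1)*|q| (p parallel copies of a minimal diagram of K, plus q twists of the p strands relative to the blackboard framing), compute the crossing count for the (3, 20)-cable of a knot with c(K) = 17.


Step 1: Each of the c(K) crossings of the companion diagram becomes p*p = p^2 crossings among the p parallel strands, and each of the |q| twists s_1 s_2 ... s_(p-1) adds (p-1) crossings.
  Crossings = p^2 * c(K) + (p-1)*|q|
Step 2: = 3^2 * 17 + (3-1)*20
Step 3: = 9*17 + 2*20
Step 4: = 153 + 40 = 193

193


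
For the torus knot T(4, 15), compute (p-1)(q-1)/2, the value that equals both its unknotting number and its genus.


For a torus knot T(p,q), both the unknotting number and genus equal (p-1)(q-1)/2.
= (4-1)(15-1)/2
= 3*14/2
= 42/2 = 21

21


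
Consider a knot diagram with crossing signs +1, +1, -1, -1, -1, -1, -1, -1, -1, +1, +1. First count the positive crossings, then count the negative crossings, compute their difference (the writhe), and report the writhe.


Step 1: Count positive crossings (+1).
Positive crossings: 4
Step 2: Count negative crossings (-1).
Negative crossings: 7
Step 3: Writhe = (positive) - (negative)
w = 4 - 7 = -3
Step 4: |w| = 3, and w is negative

-3


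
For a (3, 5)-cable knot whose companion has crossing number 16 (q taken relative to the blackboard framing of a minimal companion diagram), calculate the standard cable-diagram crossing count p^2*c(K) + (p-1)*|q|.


Step 1: Each of the c(K) crossings of the companion diagram becomes p*p = p^2 crossings among the p parallel strands, and each of the |q| twists s_1 s_2 ... s_(p-1) adds (p-1) crossings.
  Crossings = p^2 * c(K) + (p-1)*|q|
Step 2: = 3^2 * 16 + (3-1)*5
Step 3: = 9*16 + 2*5
Step 4: = 144 + 10 = 154

154


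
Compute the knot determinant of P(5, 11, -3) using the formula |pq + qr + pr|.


Step 1: Compute pq + qr + pr.
pq = 5*11 = 55
qr = 11*(-3) = -33
pr = 5*(-3) = -15
pq + qr + pr = 55 + (-33) + (-15) = 7
Step 2: Take absolute value.
det(P(5,11,-3)) = |7| = 7

7


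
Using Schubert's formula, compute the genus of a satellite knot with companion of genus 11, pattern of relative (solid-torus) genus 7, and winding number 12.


Schubert: g(satellite) = g_rel(pattern) + |winding| * g(companion),
where g_rel(pattern) is the genus of the pattern relative to the solid torus.
= 7 + 12 * 11
= 7 + 132 = 139

139


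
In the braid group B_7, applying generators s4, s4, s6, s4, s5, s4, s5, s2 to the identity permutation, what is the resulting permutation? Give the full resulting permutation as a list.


Starting with identity [1, 2, 3, 4, 5, 6, 7].
Apply generators in sequence:
  After s4: [1, 2, 3, 5, 4, 6, 7]
  After s4: [1, 2, 3, 4, 5, 6, 7]
  After s6: [1, 2, 3, 4, 5, 7, 6]
  After s4: [1, 2, 3, 5, 4, 7, 6]
  After s5: [1, 2, 3, 5, 7, 4, 6]
  After s4: [1, 2, 3, 7, 5, 4, 6]
  After s5: [1, 2, 3, 7, 4, 5, 6]
  After s2: [1, 3, 2, 7, 4, 5, 6]
Final permutation: [1, 3, 2, 7, 4, 5, 6]

[1, 3, 2, 7, 4, 5, 6]


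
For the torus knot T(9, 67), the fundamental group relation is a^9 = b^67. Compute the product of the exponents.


The relation is a^9 = b^67.
Product of exponents = 9 * 67
= 603

603


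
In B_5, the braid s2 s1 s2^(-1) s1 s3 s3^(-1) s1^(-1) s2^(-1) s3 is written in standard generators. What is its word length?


The word length counts the number of generators (including inverses).
Listing each generator: s2, s1, s2^(-1), s1, s3, s3^(-1), s1^(-1), s2^(-1), s3
There are 9 generators in this braid word.

9


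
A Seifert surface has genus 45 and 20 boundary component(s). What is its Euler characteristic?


chi = 2 - 2g - b
= 2 - 2*45 - 20
= 2 - 90 - 20 = -108

-108


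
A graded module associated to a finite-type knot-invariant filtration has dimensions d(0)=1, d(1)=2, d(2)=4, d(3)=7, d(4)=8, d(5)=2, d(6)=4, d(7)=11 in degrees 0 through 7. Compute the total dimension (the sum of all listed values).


Total dimension = d(0) + d(1) + ... + d(7)
= 1 + 2 + 4 + 7 + 8 + 2 + 4 + 11
= 39

39


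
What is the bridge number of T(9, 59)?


The bridge number of T(p,q) is min(p,q).
min(9, 59) = 9

9


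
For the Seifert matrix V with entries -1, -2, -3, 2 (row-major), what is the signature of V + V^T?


Step 1: V + V^T = [[-2, -5], [-5, 4]]
Step 2: trace = 2, det = -33
Step 3: Discriminant = 2^2 - 4*(-33) = 136
Step 4: Eigenvalues: 6.83095, -4.83095
Step 5: Signature = (# positive eigenvalues) - (# negative eigenvalues) = 0

0


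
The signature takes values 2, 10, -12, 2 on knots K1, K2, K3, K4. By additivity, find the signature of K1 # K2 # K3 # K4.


The signature is additive under connected sum.
signature(K1 # K2 # K3 # K4) = (2) + (10) + (-12) + (2)
= 2

2


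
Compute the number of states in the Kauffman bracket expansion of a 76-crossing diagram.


Each crossing contributes 2 choices (A-smoothing or B-smoothing).
Total states = 2^76 = 75557863725914323419136

75557863725914323419136


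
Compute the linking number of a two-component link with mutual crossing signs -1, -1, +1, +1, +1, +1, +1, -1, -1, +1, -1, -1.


Step 1: Count positive crossings: 6
Step 2: Count negative crossings: 6
Step 3: Sum of signs = 6 - 6 = 0
Step 4: Linking number = sum/2 = 0/2 = 0

0


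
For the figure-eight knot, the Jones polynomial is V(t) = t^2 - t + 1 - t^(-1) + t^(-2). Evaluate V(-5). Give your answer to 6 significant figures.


Substituting t = -5 into V(t) = t^2 - t + 1 - t^(-1) + t^(-2):
  (+)t^(2) = 25
  (-)t^(1) = 5
  (+)t^(0) = 1
  (-)t^(-1) = 0.2
  (+)t^(-2) = 0.04
Sum = (25) + (5) + (1) + (0.2) + (0.04)
= 31.24
Rounded to 6 significant figures: 31.24

31.24


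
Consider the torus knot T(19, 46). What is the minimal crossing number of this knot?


For a torus knot T(p, q) with gcd(p,q)=1,
the crossing number is min(p*(q-1), q*(p-1)).
p*(q-1) = 19*45 = 855
q*(p-1) = 46*18 = 828
min(855, 828) = 828

828


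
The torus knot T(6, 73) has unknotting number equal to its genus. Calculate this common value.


For a torus knot T(p,q), both the unknotting number and genus equal (p-1)(q-1)/2.
= (6-1)(73-1)/2
= 5*72/2
= 360/2 = 180

180


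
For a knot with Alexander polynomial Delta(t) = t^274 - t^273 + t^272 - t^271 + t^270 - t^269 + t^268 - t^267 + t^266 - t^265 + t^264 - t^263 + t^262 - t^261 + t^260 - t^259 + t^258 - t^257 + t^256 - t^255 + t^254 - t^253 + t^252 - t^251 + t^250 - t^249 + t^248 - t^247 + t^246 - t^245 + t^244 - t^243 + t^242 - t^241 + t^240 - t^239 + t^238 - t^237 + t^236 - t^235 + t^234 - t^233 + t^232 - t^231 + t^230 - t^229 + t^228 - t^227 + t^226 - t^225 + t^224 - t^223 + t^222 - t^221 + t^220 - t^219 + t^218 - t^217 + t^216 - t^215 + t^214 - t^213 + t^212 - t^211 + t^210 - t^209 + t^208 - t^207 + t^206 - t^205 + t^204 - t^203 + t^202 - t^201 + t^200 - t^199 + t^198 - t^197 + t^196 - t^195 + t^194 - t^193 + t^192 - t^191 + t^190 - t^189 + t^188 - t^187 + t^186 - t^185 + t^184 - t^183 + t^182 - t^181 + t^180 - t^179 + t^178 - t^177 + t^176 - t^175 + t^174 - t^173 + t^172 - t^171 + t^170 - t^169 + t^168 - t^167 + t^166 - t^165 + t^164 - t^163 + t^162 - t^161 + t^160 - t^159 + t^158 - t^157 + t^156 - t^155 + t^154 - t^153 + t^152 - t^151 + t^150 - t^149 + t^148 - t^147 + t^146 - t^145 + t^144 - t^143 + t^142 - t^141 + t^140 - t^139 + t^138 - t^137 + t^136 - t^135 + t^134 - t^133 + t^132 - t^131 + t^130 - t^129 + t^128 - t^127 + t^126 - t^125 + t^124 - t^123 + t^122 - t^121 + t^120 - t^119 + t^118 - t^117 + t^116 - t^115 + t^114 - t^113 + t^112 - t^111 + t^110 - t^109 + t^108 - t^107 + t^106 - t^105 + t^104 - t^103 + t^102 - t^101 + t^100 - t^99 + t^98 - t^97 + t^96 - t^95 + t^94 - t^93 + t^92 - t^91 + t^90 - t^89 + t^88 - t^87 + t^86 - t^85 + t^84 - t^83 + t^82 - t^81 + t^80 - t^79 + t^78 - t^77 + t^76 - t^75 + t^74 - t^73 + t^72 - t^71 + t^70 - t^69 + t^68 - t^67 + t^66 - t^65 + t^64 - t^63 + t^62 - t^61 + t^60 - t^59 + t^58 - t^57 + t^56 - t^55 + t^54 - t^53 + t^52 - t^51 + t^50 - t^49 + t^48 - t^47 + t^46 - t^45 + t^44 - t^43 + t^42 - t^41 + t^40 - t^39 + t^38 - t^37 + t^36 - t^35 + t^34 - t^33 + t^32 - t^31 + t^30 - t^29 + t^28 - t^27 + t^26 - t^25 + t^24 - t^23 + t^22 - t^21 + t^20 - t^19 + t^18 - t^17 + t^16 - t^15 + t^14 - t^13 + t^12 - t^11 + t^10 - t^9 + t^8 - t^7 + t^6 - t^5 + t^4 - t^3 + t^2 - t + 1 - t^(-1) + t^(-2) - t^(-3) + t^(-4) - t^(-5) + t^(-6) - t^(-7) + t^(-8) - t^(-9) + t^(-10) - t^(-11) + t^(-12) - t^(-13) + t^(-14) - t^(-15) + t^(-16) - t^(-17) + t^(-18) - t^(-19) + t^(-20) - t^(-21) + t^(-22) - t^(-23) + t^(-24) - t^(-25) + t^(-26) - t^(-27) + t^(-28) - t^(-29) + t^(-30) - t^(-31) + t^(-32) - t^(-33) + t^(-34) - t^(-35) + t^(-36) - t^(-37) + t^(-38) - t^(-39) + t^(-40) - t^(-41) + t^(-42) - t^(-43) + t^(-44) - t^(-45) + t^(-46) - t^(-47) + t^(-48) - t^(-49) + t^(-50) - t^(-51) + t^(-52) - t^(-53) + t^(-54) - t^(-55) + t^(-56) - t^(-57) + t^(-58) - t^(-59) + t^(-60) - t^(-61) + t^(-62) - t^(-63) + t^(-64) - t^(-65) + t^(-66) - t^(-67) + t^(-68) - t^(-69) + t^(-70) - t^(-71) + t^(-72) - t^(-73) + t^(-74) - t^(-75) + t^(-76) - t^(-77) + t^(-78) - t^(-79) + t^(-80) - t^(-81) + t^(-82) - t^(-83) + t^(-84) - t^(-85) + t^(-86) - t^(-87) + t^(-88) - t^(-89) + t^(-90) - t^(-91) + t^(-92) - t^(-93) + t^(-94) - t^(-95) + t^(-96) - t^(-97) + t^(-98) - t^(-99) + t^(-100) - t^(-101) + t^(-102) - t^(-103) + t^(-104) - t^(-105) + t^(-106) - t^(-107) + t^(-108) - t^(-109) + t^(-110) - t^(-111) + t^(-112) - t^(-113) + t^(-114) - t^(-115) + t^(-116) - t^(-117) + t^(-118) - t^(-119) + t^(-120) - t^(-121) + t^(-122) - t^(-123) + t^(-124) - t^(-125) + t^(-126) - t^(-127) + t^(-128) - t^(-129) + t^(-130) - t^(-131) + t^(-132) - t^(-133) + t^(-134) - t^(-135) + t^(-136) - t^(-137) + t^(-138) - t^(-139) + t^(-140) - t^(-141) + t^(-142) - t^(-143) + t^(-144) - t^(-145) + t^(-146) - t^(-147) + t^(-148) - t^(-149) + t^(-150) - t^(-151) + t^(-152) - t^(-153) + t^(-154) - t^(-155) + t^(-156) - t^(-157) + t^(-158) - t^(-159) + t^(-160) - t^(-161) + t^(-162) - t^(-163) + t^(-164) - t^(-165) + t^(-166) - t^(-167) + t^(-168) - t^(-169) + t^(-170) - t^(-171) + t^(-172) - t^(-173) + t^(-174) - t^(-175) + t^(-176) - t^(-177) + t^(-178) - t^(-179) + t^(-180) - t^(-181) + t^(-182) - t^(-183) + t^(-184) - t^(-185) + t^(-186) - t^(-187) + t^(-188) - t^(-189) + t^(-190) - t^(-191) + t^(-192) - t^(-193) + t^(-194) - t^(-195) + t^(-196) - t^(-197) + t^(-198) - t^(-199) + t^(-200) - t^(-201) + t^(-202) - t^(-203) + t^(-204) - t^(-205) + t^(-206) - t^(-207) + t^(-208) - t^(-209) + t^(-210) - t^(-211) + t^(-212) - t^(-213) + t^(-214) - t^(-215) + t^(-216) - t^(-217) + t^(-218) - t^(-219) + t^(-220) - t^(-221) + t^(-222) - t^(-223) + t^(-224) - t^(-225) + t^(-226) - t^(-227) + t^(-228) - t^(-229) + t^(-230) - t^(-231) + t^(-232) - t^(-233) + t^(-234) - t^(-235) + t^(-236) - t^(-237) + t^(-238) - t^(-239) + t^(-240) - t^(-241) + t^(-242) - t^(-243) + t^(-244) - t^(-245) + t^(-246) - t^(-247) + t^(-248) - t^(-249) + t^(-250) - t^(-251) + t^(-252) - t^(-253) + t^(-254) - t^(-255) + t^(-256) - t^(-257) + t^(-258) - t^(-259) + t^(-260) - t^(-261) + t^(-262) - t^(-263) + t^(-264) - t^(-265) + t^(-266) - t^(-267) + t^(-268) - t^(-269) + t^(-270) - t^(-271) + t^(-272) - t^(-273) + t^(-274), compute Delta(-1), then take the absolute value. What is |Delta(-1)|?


Step 1: The polynomial has 549 terms with alternating signs, exponents from 274 down to -274.
Step 2: Substitute t = -1. The i-th term has coefficient (-1)^i and exponent (m-i),
  so its value is (-1)^i * (-1)^(m-i) = (-1)^m = 1 for every i.
Step 3: All 549 terms equal 1, so Delta(-1) = 549 * (1) = 549
Step 4: |Delta(-1)| = 549

549


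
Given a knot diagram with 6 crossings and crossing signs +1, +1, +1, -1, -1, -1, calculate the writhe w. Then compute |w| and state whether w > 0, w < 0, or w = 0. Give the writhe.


Step 1: Count positive crossings (+1).
Positive crossings: 3
Step 2: Count negative crossings (-1).
Negative crossings: 3
Step 3: Writhe = (positive) - (negative)
w = 3 - 3 = 0
Step 4: |w| = 0, and w is zero

0


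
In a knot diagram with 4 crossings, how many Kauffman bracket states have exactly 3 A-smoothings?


We choose which 3 of 4 crossings get A-smoothings.
C(4, 3) = 4! / (3! * 1!)
= 4

4


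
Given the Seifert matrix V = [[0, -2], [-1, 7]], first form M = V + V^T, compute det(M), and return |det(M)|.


Step 1: Form V + V^T where V = [[0, -2], [-1, 7]]
  V^T = [[0, -1], [-2, 7]]
  V + V^T = [[0, -3], [-3, 14]]
Step 2: det(V + V^T) = 0*14 - (-3)*(-3)
  = 0 - 9 = -9
Step 3: Knot determinant = |det(V + V^T)| = |-9| = 9

9


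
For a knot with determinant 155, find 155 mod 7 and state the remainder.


Step 1: A knot is p-colorable if and only if p divides its determinant.
Step 2: Compute 155 mod 7.
155 = 22 * 7 + 1
Step 3: 155 mod 7 = 1
Step 4: The knot is 7-colorable: no

1


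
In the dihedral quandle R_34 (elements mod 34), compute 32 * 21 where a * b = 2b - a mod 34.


32 * 21 = 2*21 - 32 mod 34
= 42 - 32 mod 34
= 10 mod 34 = 10

10


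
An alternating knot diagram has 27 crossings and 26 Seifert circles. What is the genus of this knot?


For alternating knots, g = (c - s + 1)/2.
= (27 - 26 + 1)/2
= 2/2 = 1

1


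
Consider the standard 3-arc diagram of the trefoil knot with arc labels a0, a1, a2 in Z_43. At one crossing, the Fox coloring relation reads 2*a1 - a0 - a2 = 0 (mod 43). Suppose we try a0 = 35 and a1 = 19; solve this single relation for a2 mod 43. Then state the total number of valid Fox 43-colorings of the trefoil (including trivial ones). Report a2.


Step 1: Apply the given crossing relation 2*a1 - a0 - a2 = 0 (mod 43).
  a2 = 2*a1 - a0 mod 43
  a2 = 2*19 - 35 mod 43
  a2 = 38 - 35 mod 43
  a2 = 3 mod 43 = 3
Step 2: The trefoil has determinant 3.
  Number of Fox p-colorings (p prime) is p^2 if p = 3, else p.
  Since 43 does not divide 3, only trivial (constant) colorings exist.
  (So the trial a0 = 35, a1 = 19 with a0 != a1 does NOT extend to a valid coloring of the whole trefoil: the other two crossing relations require 3*(a1 - a0) = 0 (mod 43), which fails.)
  Total colorings = 43
Step 3: a2 = 3, total Fox 43-colorings = 43

3


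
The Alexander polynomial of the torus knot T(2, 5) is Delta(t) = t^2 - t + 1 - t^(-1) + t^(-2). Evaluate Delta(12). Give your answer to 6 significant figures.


Substituting t = 12 into Delta(t) = t^2 - t + 1 - t^(-1) + t^(-2):
Term values: (144) + (-12) + (1) + (-0.0833333) + (0.00694444)
Sum = 132.9236111
Rounded to 6 significant figures: 132.924

132.924


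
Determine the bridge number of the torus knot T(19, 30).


The bridge number of T(p,q) is min(p,q).
min(19, 30) = 19

19


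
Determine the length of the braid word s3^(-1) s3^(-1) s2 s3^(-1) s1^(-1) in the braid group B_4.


The word length counts the number of generators (including inverses).
Listing each generator: s3^(-1), s3^(-1), s2, s3^(-1), s1^(-1)
There are 5 generators in this braid word.

5


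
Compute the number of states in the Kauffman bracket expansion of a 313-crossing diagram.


Each crossing contributes 2 choices (A-smoothing or B-smoothing).
Total states = 2^313 = 16687398718132110018711107079449625895333629080911349765211262561111091607661254297054391304192

16687398718132110018711107079449625895333629080911349765211262561111091607661254297054391304192


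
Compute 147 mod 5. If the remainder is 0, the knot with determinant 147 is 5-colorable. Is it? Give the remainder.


Step 1: A knot is p-colorable if and only if p divides its determinant.
Step 2: Compute 147 mod 5.
147 = 29 * 5 + 2
Step 3: 147 mod 5 = 2
Step 4: The knot is 5-colorable: no

2


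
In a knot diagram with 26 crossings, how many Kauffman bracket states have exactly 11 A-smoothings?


We choose which 11 of 26 crossings get A-smoothings.
C(26, 11) = 26! / (11! * 15!)
= 7726160

7726160


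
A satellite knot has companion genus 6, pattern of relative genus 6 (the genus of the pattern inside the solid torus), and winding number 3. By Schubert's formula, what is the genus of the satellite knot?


Schubert: g(satellite) = g_rel(pattern) + |winding| * g(companion),
where g_rel(pattern) is the genus of the pattern relative to the solid torus.
= 6 + 3 * 6
= 6 + 18 = 24

24


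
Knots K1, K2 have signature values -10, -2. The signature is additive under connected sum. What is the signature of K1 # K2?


The signature is additive under connected sum.
signature(K1 # K2) = (-10) + (-2)
= -12

-12


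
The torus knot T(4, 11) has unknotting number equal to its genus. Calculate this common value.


For a torus knot T(p,q), both the unknotting number and genus equal (p-1)(q-1)/2.
= (4-1)(11-1)/2
= 3*10/2
= 30/2 = 15

15


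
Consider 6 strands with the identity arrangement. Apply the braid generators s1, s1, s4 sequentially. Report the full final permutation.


Starting with identity [1, 2, 3, 4, 5, 6].
Apply generators in sequence:
  After s1: [2, 1, 3, 4, 5, 6]
  After s1: [1, 2, 3, 4, 5, 6]
  After s4: [1, 2, 3, 5, 4, 6]
Final permutation: [1, 2, 3, 5, 4, 6]

[1, 2, 3, 5, 4, 6]


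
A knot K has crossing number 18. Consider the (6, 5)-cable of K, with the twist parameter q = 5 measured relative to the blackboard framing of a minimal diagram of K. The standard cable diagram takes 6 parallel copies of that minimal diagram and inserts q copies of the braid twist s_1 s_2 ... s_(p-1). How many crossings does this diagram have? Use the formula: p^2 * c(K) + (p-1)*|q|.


Step 1: Each of the c(K) crossings of the companion diagram becomes p*p = p^2 crossings among the p parallel strands, and each of the |q| twists s_1 s_2 ... s_(p-1) adds (p-1) crossings.
  Crossings = p^2 * c(K) + (p-1)*|q|
Step 2: = 6^2 * 18 + (6-1)*5
Step 3: = 36*18 + 5*5
Step 4: = 648 + 25 = 673

673


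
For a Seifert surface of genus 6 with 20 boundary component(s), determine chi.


chi = 2 - 2g - b
= 2 - 2*6 - 20
= 2 - 12 - 20 = -30

-30


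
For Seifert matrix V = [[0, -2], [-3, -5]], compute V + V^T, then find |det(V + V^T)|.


Step 1: Form V + V^T where V = [[0, -2], [-3, -5]]
  V^T = [[0, -3], [-2, -5]]
  V + V^T = [[0, -5], [-5, -10]]
Step 2: det(V + V^T) = 0*(-10) - (-5)*(-5)
  = 0 - 25 = -25
Step 3: Knot determinant = |det(V + V^T)| = |-25| = 25

25


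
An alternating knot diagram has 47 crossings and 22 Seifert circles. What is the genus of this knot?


For alternating knots, g = (c - s + 1)/2.
= (47 - 22 + 1)/2
= 26/2 = 13

13


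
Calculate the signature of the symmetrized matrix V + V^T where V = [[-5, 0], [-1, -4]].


Step 1: V + V^T = [[-10, -1], [-1, -8]]
Step 2: trace = -18, det = 79
Step 3: Discriminant = (-18)^2 - 4*79 = 8
Step 4: Eigenvalues: -7.58579, -10.4142
Step 5: Signature = (# positive eigenvalues) - (# negative eigenvalues) = -2

-2


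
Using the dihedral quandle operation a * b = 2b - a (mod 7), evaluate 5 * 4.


5 * 4 = 2*4 - 5 mod 7
= 8 - 5 mod 7
= 3 mod 7 = 3

3


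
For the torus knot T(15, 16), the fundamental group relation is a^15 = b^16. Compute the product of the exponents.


The relation is a^15 = b^16.
Product of exponents = 15 * 16
= 240

240


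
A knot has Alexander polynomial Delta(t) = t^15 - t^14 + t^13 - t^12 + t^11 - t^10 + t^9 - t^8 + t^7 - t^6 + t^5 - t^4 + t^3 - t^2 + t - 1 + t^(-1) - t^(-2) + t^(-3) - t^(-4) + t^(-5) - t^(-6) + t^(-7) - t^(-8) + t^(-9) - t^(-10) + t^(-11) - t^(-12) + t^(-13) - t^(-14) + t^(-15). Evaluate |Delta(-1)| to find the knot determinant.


Step 1: The polynomial has 31 terms with alternating signs, exponents from 15 down to -15.
Step 2: Substitute t = -1. The i-th term has coefficient (-1)^i and exponent (m-i),
  so its value is (-1)^i * (-1)^(m-i) = (-1)^m = -1 for every i.
Step 3: All 31 terms equal -1, so Delta(-1) = 31 * (-1) = -31
Step 4: |Delta(-1)| = 31

31


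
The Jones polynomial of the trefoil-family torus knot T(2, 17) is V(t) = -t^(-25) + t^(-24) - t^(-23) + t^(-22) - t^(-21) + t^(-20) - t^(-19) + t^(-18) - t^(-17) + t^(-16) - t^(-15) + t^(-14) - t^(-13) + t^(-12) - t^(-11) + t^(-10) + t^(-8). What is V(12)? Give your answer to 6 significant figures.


Substituting t = 12 into V(t) = -t^(-25) + t^(-24) - t^(-23) + t^(-22) - t^(-21) + t^(-20) - t^(-19) + t^(-18) - t^(-17) + t^(-16) - t^(-15) + t^(-14) - t^(-13) + t^(-12) - t^(-11) + t^(-10) + t^(-8):
  (-)t^(-25) = -1.04826e-27
  (+)t^(-24) = 1.25791e-26
  (-)t^(-23) = -1.50949e-25
  (+)t^(-22) = 1.81139e-24
  (-)t^(-21) = -2.17367e-23
  (+)t^(-20) = 2.60841e-22
  (-)t^(-19) = -3.13009e-21
  (+)t^(-18) = 3.7561e-20
  (-)t^(-17) = -4.50732e-19
  (+)t^(-16) = 5.40879e-18
  (-)t^(-15) = -6.49055e-17
  (+)t^(-14) = 7.78866e-16
  (-)t^(-13) = -9.34639e-15
  (+)t^(-12) = 1.12157e-13
  (-)t^(-11) = -1.34588e-12
  (+)t^(-10) = 1.61506e-11
  (+)t^(-8) = 2.32568e-09
Sum = (-1.04826e-27) + (1.25791e-26) + (-1.50949e-25) + (1.81139e-24) + (-2.17367e-23) + (2.60841e-22) + (-3.13009e-21) + (3.7561e-20) + (-4.50732e-19) + (5.40879e-18) + (-6.49055e-17) + (7.78866e-16) + (-9.34639e-15) + (1.12157e-13) + (-1.34588e-12) + (1.61506e-11) + (2.32568e-09)
= 2.340588601e-09
Rounded to 6 significant figures: 2.34059e-09

2.34059e-09


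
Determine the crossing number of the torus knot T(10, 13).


For a torus knot T(p, q) with gcd(p,q)=1,
the crossing number is min(p*(q-1), q*(p-1)).
p*(q-1) = 10*12 = 120
q*(p-1) = 13*9 = 117
min(120, 117) = 117

117


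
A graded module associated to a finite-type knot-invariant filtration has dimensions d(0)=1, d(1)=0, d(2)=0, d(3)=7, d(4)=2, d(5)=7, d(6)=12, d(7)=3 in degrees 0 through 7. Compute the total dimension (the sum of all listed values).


Total dimension = d(0) + d(1) + ... + d(7)
= 1 + 0 + 0 + 7 + 2 + 7 + 12 + 3
= 32

32


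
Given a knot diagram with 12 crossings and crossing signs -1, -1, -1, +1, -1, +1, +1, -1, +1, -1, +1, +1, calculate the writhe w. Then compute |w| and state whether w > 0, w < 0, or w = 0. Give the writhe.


Step 1: Count positive crossings (+1).
Positive crossings: 6
Step 2: Count negative crossings (-1).
Negative crossings: 6
Step 3: Writhe = (positive) - (negative)
w = 6 - 6 = 0
Step 4: |w| = 0, and w is zero

0


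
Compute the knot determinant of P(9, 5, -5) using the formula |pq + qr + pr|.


Step 1: Compute pq + qr + pr.
pq = 9*5 = 45
qr = 5*(-5) = -25
pr = 9*(-5) = -45
pq + qr + pr = 45 + (-25) + (-45) = -25
Step 2: Take absolute value.
det(P(9,5,-5)) = |-25| = 25

25


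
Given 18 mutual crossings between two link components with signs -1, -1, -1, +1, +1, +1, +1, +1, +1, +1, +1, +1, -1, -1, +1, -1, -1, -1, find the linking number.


Step 1: Count positive crossings: 10
Step 2: Count negative crossings: 8
Step 3: Sum of signs = 10 - 8 = 2
Step 4: Linking number = sum/2 = 2/2 = 1

1
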